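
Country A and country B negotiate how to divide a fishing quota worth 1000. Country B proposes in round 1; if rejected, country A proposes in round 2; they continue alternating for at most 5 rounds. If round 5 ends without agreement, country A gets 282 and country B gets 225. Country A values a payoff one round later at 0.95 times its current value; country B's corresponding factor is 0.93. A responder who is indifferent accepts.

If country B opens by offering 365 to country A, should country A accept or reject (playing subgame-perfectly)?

Work out country A's continuation value if the offer is rejected.
Round 5 (country B proposes): country A gets 282 if talks fail, so country B offers 282 and keeps 718.
Round 4 (country A proposes): country B can get 718 next round, worth 0.93 × 718 = 667.74 now. Country A offers 667.74 and keeps 1000 − 667.74 = 332.26.
Round 3 (country B proposes): country A can get 332.26 next round, worth 0.95 × 332.26 = 315.647 now, so country B offers 315.647, keeping 684.353.
Round 2 (country A proposes): country B can get 684.353 next round, worth 0.93 × 684.353 = 636.44829 now; country A offers that and keeps 363.55171.
So by rejecting in round 1, country A gets 363.55171 next round, worth 0.95 × 363.55171 = 345.3741245 now.
Offer 365 ≥ 345.3741245, so country A accepts.

Accept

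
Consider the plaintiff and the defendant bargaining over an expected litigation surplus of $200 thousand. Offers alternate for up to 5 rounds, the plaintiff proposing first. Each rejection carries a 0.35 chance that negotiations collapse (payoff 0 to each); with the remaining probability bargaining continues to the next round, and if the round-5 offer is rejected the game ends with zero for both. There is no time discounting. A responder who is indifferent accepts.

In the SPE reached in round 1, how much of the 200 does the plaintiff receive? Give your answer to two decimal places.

135.28

By backward induction:
Round 5 (the plaintiff proposes): rejection yields 0 for the defendant; the plaintiff offers 0 and keeps 200.
Round 4 (the defendant proposes): rejecting gives the plaintiff an expected 0.65 × 200 = 130, so the defendant offers 130, keeping 70.
Round 3 (the plaintiff proposes): rejecting gives the defendant an expected 0.65 × 70 = 45.5; the plaintiff offers that and keeps 154.5.
Round 2 (the defendant proposes): rejecting gives the plaintiff an expected 0.65 × 154.5 = 100.425; the defendant offers that and keeps 99.575.
Round 1 (the plaintiff proposes): rejecting gives the defendant an expected 0.65 × 99.575 = 64.72375, so the plaintiff offers 64.72375, keeping 135.27625.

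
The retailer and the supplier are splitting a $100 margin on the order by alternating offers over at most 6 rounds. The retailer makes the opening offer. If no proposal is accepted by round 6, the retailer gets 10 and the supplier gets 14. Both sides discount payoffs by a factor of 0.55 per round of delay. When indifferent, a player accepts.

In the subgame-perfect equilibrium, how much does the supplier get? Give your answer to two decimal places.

36.77

Round 6 (the supplier proposes): the retailer gets 10 if talks fail, so the supplier offers 10 and keeps 90.
Round 5 (the retailer proposes): the supplier can get 90 next round, worth 0.55 × 90 = 49.5 now. The retailer offers 49.5 and keeps 100 − 49.5 = 50.5.
Round 4 (the supplier proposes): the retailer can get 50.5 next round, worth 0.55 × 50.5 = 27.775 now. The supplier offers 27.775 and keeps 100 − 27.775 = 72.225.
Round 3 (the retailer proposes): the supplier can get 72.225 next round, worth 0.55 × 72.225 = 39.72375 now; the retailer offers that and keeps 60.27625.
Round 2 (the supplier proposes): the retailer can get 60.27625 next round, worth 0.55 × 60.27625 = 33.1519375 now; the supplier offers that and keeps 66.8480625.
Round 1 (the retailer proposes): the supplier can get 66.8480625 next round, worth 0.55 × 66.8480625 = 36.766434375 now; the retailer offers that and keeps 63.233565625.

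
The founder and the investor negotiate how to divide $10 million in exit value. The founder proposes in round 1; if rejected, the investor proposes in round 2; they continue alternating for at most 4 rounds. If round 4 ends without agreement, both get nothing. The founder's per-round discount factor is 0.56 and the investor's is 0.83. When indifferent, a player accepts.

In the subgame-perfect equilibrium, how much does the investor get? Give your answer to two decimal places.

Round 4 (the investor proposes): rejection yields 0 for the founder; the investor offers 0 and keeps 10.
Round 3 (the founder proposes): the investor can get 10 next round, worth 0.83 × 10 = 8.3 now; the founder offers that and keeps 1.7.
Round 2 (the investor proposes): the founder can get 1.7 next round, worth 0.56 × 1.7 = 0.952 now. The investor offers 0.952 and keeps 10 − 0.952 = 9.048.
Round 1 (the founder proposes): the investor can get 9.048 next round, worth 0.83 × 9.048 = 7.50984 now; the founder offers that and keeps 2.49016.

7.51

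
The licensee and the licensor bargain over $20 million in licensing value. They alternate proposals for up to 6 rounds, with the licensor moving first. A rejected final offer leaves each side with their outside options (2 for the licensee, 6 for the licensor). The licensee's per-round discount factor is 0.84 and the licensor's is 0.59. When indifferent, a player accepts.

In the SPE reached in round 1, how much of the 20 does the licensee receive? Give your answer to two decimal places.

13.19

Solve by backward induction from round 6.
Round 6 (the licensee proposes): the licensor gets 6 if talks fail, so the licensee offers 6 and keeps 14.
Round 5 (the licensor proposes): the licensee can get 14 next round, worth 0.84 × 14 = 11.76 now, so the licensor offers 11.76, keeping 8.24.
Round 4 (the licensee proposes): the licensor can get 8.24 next round, worth 0.59 × 8.24 = 4.8616 now. The licensee offers 4.8616 and keeps 20 − 4.8616 = 15.1384.
Round 3 (the licensor proposes): the licensee can get 15.1384 next round, worth 0.84 × 15.1384 = 12.716256 now. The licensor offers 12.716256 and keeps 20 − 12.716256 = 7.283744.
Round 2 (the licensee proposes): the licensor can get 7.283744 next round, worth 0.59 × 7.283744 = 4.29740896 now. The licensee offers 4.29740896 and keeps 20 − 4.29740896 = 15.70259104.
Round 1 (the licensor proposes): the licensee can get 15.70259104 next round, worth 0.84 × 15.70259104 = 13.1901764736 now, so the licensor offers 13.1901764736, keeping 6.8098235264.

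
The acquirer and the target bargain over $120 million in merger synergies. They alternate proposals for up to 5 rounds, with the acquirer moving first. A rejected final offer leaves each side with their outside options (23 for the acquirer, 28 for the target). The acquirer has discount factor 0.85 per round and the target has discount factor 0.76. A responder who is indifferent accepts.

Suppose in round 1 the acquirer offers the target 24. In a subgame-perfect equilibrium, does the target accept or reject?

Work out the target's continuation value if the offer is rejected.
Round 5 (the acquirer proposes): the target gets 28 if talks fail, so the acquirer offers 28 and keeps 92.
Round 4 (the target proposes): the acquirer can get 92 next round, worth 0.85 × 92 = 78.2 now, so the target offers 78.2, keeping 41.8.
Round 3 (the acquirer proposes): the target can get 41.8 next round, worth 0.76 × 41.8 = 31.768 now; the acquirer offers that and keeps 88.232.
Round 2 (the target proposes): the acquirer can get 88.232 next round, worth 0.85 × 88.232 = 74.9972 now. The target offers 74.9972 and keeps 120 − 74.9972 = 45.0028.
So by rejecting in round 1, the target gets 45.0028 next round, worth 0.76 × 45.0028 = 34.202128 now.
Offer 24 < 34.202128, so the target rejects.

Reject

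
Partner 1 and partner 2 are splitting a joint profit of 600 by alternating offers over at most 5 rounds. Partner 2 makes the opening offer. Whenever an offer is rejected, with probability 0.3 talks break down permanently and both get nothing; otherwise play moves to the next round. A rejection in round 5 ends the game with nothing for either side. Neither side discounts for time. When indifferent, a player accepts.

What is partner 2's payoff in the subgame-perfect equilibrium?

412.26

By backward induction:
Round 5 (partner 2 proposes): rejection yields 0 for partner 1; partner 2 offers 0 and keeps 600.
Round 4 (partner 1 proposes): rejecting gives partner 2 an expected 0.7 × 600 = 420, so partner 1 offers 420, keeping 180.
Round 3 (partner 2 proposes): rejecting gives partner 1 an expected 0.7 × 180 = 126. Partner 2 offers 126 and keeps 600 − 126 = 474.
Round 2 (partner 1 proposes): rejecting gives partner 2 an expected 0.7 × 474 = 331.8. Partner 1 offers 331.8 and keeps 600 − 331.8 = 268.2.
Round 1 (partner 2 proposes): rejecting gives partner 1 an expected 0.7 × 268.2 = 187.74; partner 2 offers that and keeps 412.26.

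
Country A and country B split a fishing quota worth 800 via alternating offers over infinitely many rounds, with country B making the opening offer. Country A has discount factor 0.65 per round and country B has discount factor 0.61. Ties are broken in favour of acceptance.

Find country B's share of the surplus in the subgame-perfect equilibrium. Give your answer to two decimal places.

When country B proposes, country A accepts any offer worth at least 0.65 times what country A would get by proposing next round; and vice versa.
This gives x = 800 − 0.65y and y = 800 − 0.61x, where x and y are each side's share when it proposes.
Hence (1 − 0.65·0.61)x = 800(1 − 0.65), i.e. 0.6035·x = 280.
x ≈ 463.9602; country A's share is 800 − x ≈ 336.0398.

463.96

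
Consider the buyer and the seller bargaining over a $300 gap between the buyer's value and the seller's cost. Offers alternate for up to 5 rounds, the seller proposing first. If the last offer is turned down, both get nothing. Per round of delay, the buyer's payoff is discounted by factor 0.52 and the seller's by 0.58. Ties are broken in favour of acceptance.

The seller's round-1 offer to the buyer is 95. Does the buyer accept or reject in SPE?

Accept

Round 5 (the seller proposes): rejection yields 0 for the buyer; the seller offers 0 and keeps 300.
Round 4 (the buyer proposes): the seller can get 300 next round, worth 0.58 × 300 = 174 now; the buyer offers that and keeps 126.
Round 3 (the seller proposes): the buyer can get 126 next round, worth 0.52 × 126 = 65.52 now; the seller offers that and keeps 234.48.
Round 2 (the buyer proposes): the seller can get 234.48 next round, worth 0.58 × 234.48 = 135.9984 now; the buyer offers that and keeps 164.0016.
So by rejecting in round 1, the buyer gets 164.0016 next round, worth 0.52 × 164.0016 = 85.280832 now.
Offer 95 ≥ 85.280832, so the buyer accepts.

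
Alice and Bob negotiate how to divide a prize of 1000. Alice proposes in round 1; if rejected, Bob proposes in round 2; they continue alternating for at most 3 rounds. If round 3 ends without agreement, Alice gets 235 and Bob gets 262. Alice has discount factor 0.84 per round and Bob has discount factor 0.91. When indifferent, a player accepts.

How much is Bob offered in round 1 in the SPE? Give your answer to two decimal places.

345.87

Round 3 (Alice proposes): Bob gets 262 if talks fail, so Alice offers 262 and keeps 738.
Round 2 (Bob proposes): Alice can get 738 next round, worth 0.84 × 738 = 619.92 now; Bob offers that and keeps 380.08.
Round 1 (Alice proposes): Bob can get 380.08 next round, worth 0.91 × 380.08 = 345.8728 now, so Alice offers 345.8728, keeping 654.1272.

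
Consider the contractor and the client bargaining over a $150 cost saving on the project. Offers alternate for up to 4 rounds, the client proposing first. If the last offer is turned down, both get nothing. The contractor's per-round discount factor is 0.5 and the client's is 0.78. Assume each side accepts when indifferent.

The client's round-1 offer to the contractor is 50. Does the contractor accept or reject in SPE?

Round 4 (the contractor proposes): the client will accept anything ≥ 0, so the contractor offers 0 and keeps 150.
Round 3 (the client proposes): the contractor can get 150 next round, worth 0.5 × 150 = 75 now, so the client offers 75, keeping 75.
Round 2 (the contractor proposes): the client can get 75 next round, worth 0.78 × 75 = 58.5 now; the contractor offers that and keeps 91.5.
So by rejecting in round 1, the contractor gets 91.5 next round, worth 0.5 × 91.5 = 45.75 now.
Offer 50 ≥ 45.75, so the contractor accepts.

Accept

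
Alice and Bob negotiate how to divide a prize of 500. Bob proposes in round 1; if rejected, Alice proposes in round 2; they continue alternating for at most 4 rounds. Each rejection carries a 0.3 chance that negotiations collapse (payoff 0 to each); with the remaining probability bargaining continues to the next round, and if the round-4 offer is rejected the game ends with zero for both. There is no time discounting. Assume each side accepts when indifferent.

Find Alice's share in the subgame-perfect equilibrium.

276.5

By backward induction:
Round 4 (Alice proposes): rejection yields 0 for Bob; Alice offers 0 and keeps 500.
Round 3 (Bob proposes): rejecting gives Alice an expected 0.7 × 500 = 350; Bob offers that and keeps 150.
Round 2 (Alice proposes): rejecting gives Bob an expected 0.7 × 150 = 105; Alice offers that and keeps 395.
Round 1 (Bob proposes): rejecting gives Alice an expected 0.7 × 395 = 276.5, so Bob offers 276.5, keeping 223.5.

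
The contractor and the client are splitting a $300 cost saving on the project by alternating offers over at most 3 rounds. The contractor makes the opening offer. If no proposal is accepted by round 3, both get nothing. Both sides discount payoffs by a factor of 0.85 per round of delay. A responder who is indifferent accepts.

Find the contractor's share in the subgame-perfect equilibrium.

261.75

Round 3 (the contractor proposes): the client will accept anything ≥ 0, so the contractor offers 0 and keeps 300.
Round 2 (the client proposes): the contractor can get 300 next round, worth 0.85 × 300 = 255 now. The client offers 255 and keeps 300 − 255 = 45.
Round 1 (the contractor proposes): the client can get 45 next round, worth 0.85 × 45 = 38.25 now, so the contractor offers 38.25, keeping 261.75.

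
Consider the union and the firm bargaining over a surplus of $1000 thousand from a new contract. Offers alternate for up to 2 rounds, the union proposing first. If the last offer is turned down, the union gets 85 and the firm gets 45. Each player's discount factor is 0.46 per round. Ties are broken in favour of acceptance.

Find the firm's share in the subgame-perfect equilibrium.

Round 2 (the firm proposes): the union gets 85 if talks fail, so the firm offers 85 and keeps 915.
Round 1 (the union proposes): the firm can get 915 next round, worth 0.46 × 915 = 420.9 now; the union offers that and keeps 579.1.

420.9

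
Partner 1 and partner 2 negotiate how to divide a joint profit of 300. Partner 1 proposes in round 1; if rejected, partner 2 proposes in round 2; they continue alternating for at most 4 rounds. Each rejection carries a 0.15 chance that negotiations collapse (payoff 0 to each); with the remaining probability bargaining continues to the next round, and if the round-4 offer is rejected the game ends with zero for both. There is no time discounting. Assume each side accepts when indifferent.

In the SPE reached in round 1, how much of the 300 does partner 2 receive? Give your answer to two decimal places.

By backward induction:
Round 4 (partner 2 proposes): rejection yields 0 for partner 1; partner 2 offers 0 and keeps 300.
Round 3 (partner 1 proposes): rejecting gives partner 2 an expected 0.85 × 300 = 255, so partner 1 offers 255, keeping 45.
Round 2 (partner 2 proposes): rejecting gives partner 1 an expected 0.85 × 45 = 38.25, so partner 2 offers 38.25, keeping 261.75.
Round 1 (partner 1 proposes): rejecting gives partner 2 an expected 0.85 × 261.75 = 222.4875. Partner 1 offers 222.4875 and keeps 300 − 222.4875 = 77.5125.

222.49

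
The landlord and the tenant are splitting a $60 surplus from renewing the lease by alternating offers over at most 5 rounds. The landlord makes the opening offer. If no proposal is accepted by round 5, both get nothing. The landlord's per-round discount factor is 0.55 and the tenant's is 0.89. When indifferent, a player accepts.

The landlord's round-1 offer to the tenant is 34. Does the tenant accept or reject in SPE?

Reject

Work out the tenant's continuation value if the offer is rejected.
Round 5 (the landlord proposes): the tenant will accept anything ≥ 0, so the landlord offers 0 and keeps 60.
Round 4 (the tenant proposes): the landlord can get 60 next round, worth 0.55 × 60 = 33 now; the tenant offers that and keeps 27.
Round 3 (the landlord proposes): the tenant can get 27 next round, worth 0.89 × 27 = 24.03 now, so the landlord offers 24.03, keeping 35.97.
Round 2 (the tenant proposes): the landlord can get 35.97 next round, worth 0.55 × 35.97 = 19.7835 now, so the tenant offers 19.7835, keeping 40.2165.
So by rejecting in round 1, the tenant gets 40.2165 next round, worth 0.89 × 40.2165 = 35.792685 now.
Offer 34 < 35.792685, so the tenant rejects.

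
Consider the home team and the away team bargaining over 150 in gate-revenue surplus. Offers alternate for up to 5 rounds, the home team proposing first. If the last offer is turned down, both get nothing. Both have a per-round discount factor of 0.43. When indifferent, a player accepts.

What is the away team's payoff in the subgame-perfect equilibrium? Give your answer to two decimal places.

Round 5 (the home team proposes): rejection yields 0 for the away team; the home team offers 0 and keeps 150.
Round 4 (the away team proposes): the home team can get 150 next round, worth 0.43 × 150 = 64.5 now. The away team offers 64.5 and keeps 150 − 64.5 = 85.5.
Round 3 (the home team proposes): the away team can get 85.5 next round, worth 0.43 × 85.5 = 36.765 now; the home team offers that and keeps 113.235.
Round 2 (the away team proposes): the home team can get 113.235 next round, worth 0.43 × 113.235 = 48.69105 now; the away team offers that and keeps 101.30895.
Round 1 (the home team proposes): the away team can get 101.30895 next round, worth 0.43 × 101.30895 = 43.5628485 now, so the home team offers 43.5628485, keeping 106.4371515.

43.56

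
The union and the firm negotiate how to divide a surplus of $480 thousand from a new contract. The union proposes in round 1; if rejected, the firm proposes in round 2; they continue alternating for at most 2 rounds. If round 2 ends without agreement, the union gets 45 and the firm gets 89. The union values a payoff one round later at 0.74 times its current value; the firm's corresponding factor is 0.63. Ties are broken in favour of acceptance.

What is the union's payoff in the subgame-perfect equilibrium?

205.95

Round 2 (the firm proposes): the union gets 45 if talks fail, so the firm offers 45 and keeps 435.
Round 1 (the union proposes): the firm can get 435 next round, worth 0.63 × 435 = 274.05 now, so the union offers 274.05, keeping 205.95.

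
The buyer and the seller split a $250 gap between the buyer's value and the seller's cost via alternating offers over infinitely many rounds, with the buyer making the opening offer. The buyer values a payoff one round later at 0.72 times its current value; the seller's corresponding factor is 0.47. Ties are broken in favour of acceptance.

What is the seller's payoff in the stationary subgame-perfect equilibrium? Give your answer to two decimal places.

When the buyer proposes, the seller accepts any offer worth at least 0.47 times what the seller would get by proposing next round; and vice versa.
This gives x = 250 − 0.47y and y = 250 − 0.72x, where x and y are each side's share when it proposes.
Hence (1 − 0.47·0.72)x = 250(1 − 0.47), i.e. 0.6616·x = 132.5.
x ≈ 200.2721; the seller's share is 250 − x ≈ 49.7279.

49.73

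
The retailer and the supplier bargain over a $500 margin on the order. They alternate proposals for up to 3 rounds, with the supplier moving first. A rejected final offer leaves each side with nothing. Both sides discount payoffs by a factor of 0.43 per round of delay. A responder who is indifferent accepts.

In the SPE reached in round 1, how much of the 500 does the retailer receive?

Work backward from the last round.
Round 3 (the supplier proposes): the retailer will accept anything ≥ 0, so the supplier offers 0 and keeps 500.
Round 2 (the retailer proposes): the supplier can get 500 next round, worth 0.43 × 500 = 215 now, so the retailer offers 215, keeping 285.
Round 1 (the supplier proposes): the retailer can get 285 next round, worth 0.43 × 285 = 122.55 now. The supplier offers 122.55 and keeps 500 − 122.55 = 377.45.

122.55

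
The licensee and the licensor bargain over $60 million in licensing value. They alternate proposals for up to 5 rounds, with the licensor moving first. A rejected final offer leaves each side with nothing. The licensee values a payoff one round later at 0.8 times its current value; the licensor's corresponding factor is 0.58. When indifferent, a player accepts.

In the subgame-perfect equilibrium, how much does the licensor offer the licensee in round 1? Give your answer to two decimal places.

29.51

Round 5 (the licensor proposes): the licensee will accept anything ≥ 0, so the licensor offers 0 and keeps 60.
Round 4 (the licensee proposes): the licensor can get 60 next round, worth 0.58 × 60 = 34.8 now. The licensee offers 34.8 and keeps 60 − 34.8 = 25.2.
Round 3 (the licensor proposes): the licensee can get 25.2 next round, worth 0.8 × 25.2 = 20.16 now, so the licensor offers 20.16, keeping 39.84.
Round 2 (the licensee proposes): the licensor can get 39.84 next round, worth 0.58 × 39.84 = 23.1072 now; the licensee offers that and keeps 36.8928.
Round 1 (the licensor proposes): the licensee can get 36.8928 next round, worth 0.8 × 36.8928 = 29.51424 now. The licensor offers 29.51424 and keeps 60 − 29.51424 = 30.48576.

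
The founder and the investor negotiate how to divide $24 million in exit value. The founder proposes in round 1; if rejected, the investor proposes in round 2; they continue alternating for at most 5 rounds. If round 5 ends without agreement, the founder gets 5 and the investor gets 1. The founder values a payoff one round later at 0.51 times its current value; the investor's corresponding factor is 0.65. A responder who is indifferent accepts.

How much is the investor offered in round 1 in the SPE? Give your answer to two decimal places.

10.29

Round 5 (the founder proposes): the investor gets 1 if talks fail, so the founder offers 1 and keeps 23.
Round 4 (the investor proposes): the founder can get 23 next round, worth 0.51 × 23 = 11.73 now; the investor offers that and keeps 12.27.
Round 3 (the founder proposes): the investor can get 12.27 next round, worth 0.65 × 12.27 = 7.9755 now; the founder offers that and keeps 16.0245.
Round 2 (the investor proposes): the founder can get 16.0245 next round, worth 0.51 × 16.0245 = 8.172495 now, so the investor offers 8.172495, keeping 15.827505.
Round 1 (the founder proposes): the investor can get 15.827505 next round, worth 0.65 × 15.827505 = 10.28787825 now. The founder offers 10.28787825 and keeps 24 − 10.28787825 = 13.71212175.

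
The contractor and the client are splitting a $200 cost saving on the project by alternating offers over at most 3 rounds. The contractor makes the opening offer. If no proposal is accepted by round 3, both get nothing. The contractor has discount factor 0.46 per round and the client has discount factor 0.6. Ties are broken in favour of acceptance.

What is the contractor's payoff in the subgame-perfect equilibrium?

135.2

Work backward from the last round.
Round 3 (the contractor proposes): the client will accept anything ≥ 0, so the contractor offers 0 and keeps 200.
Round 2 (the client proposes): the contractor can get 200 next round, worth 0.46 × 200 = 92 now. The client offers 92 and keeps 200 − 92 = 108.
Round 1 (the contractor proposes): the client can get 108 next round, worth 0.6 × 108 = 64.8 now; the contractor offers that and keeps 135.2.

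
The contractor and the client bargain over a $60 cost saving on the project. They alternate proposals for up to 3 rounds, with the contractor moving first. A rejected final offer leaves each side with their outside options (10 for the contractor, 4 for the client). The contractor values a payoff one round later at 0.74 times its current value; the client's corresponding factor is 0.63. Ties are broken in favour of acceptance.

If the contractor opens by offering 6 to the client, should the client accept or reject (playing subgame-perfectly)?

Round 3 (the contractor proposes): the client gets 4 if talks fail, so the contractor offers 4 and keeps 56.
Round 2 (the client proposes): the contractor can get 56 next round, worth 0.74 × 56 = 41.44 now. The client offers 41.44 and keeps 60 − 41.44 = 18.56.
So by rejecting in round 1, the client gets 18.56 next round, worth 0.63 × 18.56 = 11.6928 now.
Offer 6 < 11.6928, so the client rejects.

Reject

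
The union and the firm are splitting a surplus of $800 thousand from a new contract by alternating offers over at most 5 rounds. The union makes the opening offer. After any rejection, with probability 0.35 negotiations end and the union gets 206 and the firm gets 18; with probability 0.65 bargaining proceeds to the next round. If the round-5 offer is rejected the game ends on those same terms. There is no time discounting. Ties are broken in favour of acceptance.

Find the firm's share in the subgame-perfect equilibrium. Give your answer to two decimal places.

204.40

Round 5 (the union proposes): the firm gets 18 if talks fail, so the union offers 18 and keeps 782.
Round 4 (the firm proposes): rejecting gives the union an expected 0.65 × 782 + 0.35 × 206 = 580.4. The firm offers 580.4 and keeps 800 − 580.4 = 219.6.
Round 3 (the union proposes): rejecting gives the firm an expected 0.65 × 219.6 + 0.35 × 18 = 149.04. The union offers 149.04 and keeps 800 − 149.04 = 650.96.
Round 2 (the firm proposes): rejecting gives the union an expected 0.65 × 650.96 + 0.35 × 206 = 495.224; the firm offers that and keeps 304.776.
Round 1 (the union proposes): rejecting gives the firm an expected 0.65 × 304.776 + 0.35 × 18 = 204.4044, so the union offers 204.4044, keeping 595.5956.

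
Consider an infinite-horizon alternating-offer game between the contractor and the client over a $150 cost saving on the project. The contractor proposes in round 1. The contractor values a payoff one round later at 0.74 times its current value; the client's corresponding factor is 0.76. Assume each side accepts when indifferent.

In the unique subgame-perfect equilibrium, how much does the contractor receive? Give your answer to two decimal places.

Let x be the contractor's share when the contractor proposes and y be the client's share when the client proposes.
The client accepts iff offered ≥ 0.76·y, so x = 150 − 0.76y. Symmetrically y = 150 − 0.74x.
Substituting: x = 150 − 0.76(150 − 0.74x), giving x(1 − 0.74·0.76) = 150(1 − 0.76).
So x = 150 × 0.24 / 0.4376 ≈ 82.2669, and the client receives 150 − x ≈ 67.7331.

82.27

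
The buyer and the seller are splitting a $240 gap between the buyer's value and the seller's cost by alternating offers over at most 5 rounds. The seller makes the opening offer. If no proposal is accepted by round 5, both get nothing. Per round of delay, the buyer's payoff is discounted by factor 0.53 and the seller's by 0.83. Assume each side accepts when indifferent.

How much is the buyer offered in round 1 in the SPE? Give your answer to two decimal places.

31.14

Round 5 (the seller proposes): the buyer will accept anything ≥ 0, so the seller offers 0 and keeps 240.
Round 4 (the buyer proposes): the seller can get 240 next round, worth 0.83 × 240 = 199.2 now, so the buyer offers 199.2, keeping 40.8.
Round 3 (the seller proposes): the buyer can get 40.8 next round, worth 0.53 × 40.8 = 21.624 now. The seller offers 21.624 and keeps 240 − 21.624 = 218.376.
Round 2 (the buyer proposes): the seller can get 218.376 next round, worth 0.83 × 218.376 = 181.25208 now; the buyer offers that and keeps 58.74792.
Round 1 (the seller proposes): the buyer can get 58.74792 next round, worth 0.53 × 58.74792 = 31.1363976 now; the seller offers that and keeps 208.8636024.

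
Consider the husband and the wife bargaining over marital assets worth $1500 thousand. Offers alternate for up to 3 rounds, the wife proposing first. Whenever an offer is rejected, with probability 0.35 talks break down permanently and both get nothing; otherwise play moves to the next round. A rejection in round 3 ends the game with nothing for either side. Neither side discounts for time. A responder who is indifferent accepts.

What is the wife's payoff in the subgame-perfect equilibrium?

1158.75

Round 3 (the wife proposes): the husband will accept anything ≥ 0, so the wife offers 0 and keeps 1500.
Round 2 (the husband proposes): rejecting gives the wife an expected 0.65 × 1500 = 975, so the husband offers 975, keeping 525.
Round 1 (the wife proposes): rejecting gives the husband an expected 0.65 × 525 = 341.25. The wife offers 341.25 and keeps 1500 − 341.25 = 1158.75.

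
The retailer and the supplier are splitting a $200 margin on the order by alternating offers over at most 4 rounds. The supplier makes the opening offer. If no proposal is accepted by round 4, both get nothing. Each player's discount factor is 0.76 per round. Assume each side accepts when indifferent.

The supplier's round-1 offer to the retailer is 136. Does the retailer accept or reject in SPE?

Accept

Work out the retailer's continuation value if the offer is rejected.
Round 4 (the retailer proposes): the supplier will accept anything ≥ 0, so the retailer offers 0 and keeps 200.
Round 3 (the supplier proposes): the retailer can get 200 next round, worth 0.76 × 200 = 152 now; the supplier offers that and keeps 48.
Round 2 (the retailer proposes): the supplier can get 48 next round, worth 0.76 × 48 = 36.48 now; the retailer offers that and keeps 163.52.
So by rejecting in round 1, the retailer gets 163.52 next round, worth 0.76 × 163.52 = 124.2752 now.
Offer 136 ≥ 124.2752, so the retailer accepts.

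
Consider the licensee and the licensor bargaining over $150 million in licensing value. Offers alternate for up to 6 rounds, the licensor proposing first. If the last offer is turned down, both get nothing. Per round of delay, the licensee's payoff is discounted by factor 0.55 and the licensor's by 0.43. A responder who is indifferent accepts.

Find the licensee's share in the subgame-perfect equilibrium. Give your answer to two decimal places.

Round 6 (the licensee proposes): rejection yields 0 for the licensor; the licensee offers 0 and keeps 150.
Round 5 (the licensor proposes): the licensee can get 150 next round, worth 0.55 × 150 = 82.5 now. The licensor offers 82.5 and keeps 150 − 82.5 = 67.5.
Round 4 (the licensee proposes): the licensor can get 67.5 next round, worth 0.43 × 67.5 = 29.025 now. The licensee offers 29.025 and keeps 150 − 29.025 = 120.975.
Round 3 (the licensor proposes): the licensee can get 120.975 next round, worth 0.55 × 120.975 = 66.53625 now; the licensor offers that and keeps 83.46375.
Round 2 (the licensee proposes): the licensor can get 83.46375 next round, worth 0.43 × 83.46375 = 35.8894125 now, so the licensee offers 35.8894125, keeping 114.1105875.
Round 1 (the licensor proposes): the licensee can get 114.1105875 next round, worth 0.55 × 114.1105875 = 62.760823125 now; the licensor offers that and keeps 87.239176875.

62.76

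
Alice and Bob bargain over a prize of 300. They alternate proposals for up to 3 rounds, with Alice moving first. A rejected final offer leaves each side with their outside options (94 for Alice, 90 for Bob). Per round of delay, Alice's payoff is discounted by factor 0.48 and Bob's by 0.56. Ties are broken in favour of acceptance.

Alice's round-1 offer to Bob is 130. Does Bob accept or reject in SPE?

Accept

Work out Bob's continuation value if the offer is rejected.
Round 3 (Alice proposes): Bob gets 90 if talks fail, so Alice offers 90 and keeps 210.
Round 2 (Bob proposes): Alice can get 210 next round, worth 0.48 × 210 = 100.8 now; Bob offers that and keeps 199.2.
So by rejecting in round 1, Bob gets 199.2 next round, worth 0.56 × 199.2 = 111.552 now.
Offer 130 ≥ 111.552, so Bob accepts.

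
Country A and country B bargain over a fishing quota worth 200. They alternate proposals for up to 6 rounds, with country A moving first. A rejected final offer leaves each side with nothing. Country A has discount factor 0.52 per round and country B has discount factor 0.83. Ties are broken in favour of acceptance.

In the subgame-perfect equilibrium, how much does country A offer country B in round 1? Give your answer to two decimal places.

144.99

By backward induction:
Round 6 (country B proposes): rejection yields 0 for country A; country B offers 0 and keeps 200.
Round 5 (country A proposes): country B can get 200 next round, worth 0.83 × 200 = 166 now. Country A offers 166 and keeps 200 − 166 = 34.
Round 4 (country B proposes): country A can get 34 next round, worth 0.52 × 34 = 17.68 now, so country B offers 17.68, keeping 182.32.
Round 3 (country A proposes): country B can get 182.32 next round, worth 0.83 × 182.32 = 151.3256 now; country A offers that and keeps 48.6744.
Round 2 (country B proposes): country A can get 48.6744 next round, worth 0.52 × 48.6744 = 25.310688 now. Country B offers 25.310688 and keeps 200 − 25.310688 = 174.689312.
Round 1 (country A proposes): country B can get 174.689312 next round, worth 0.83 × 174.689312 = 144.99212896 now; country A offers that and keeps 55.00787104.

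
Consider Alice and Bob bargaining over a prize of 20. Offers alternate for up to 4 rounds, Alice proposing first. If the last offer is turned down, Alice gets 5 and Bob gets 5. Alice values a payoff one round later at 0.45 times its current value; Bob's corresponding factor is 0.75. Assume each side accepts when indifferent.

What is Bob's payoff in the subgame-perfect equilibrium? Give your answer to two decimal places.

12.05

Work backward from the last round.
Round 4 (Bob proposes): Alice gets 5 if talks fail, so Bob offers 5 and keeps 15.
Round 3 (Alice proposes): Bob can get 15 next round, worth 0.75 × 15 = 11.25 now. Alice offers 11.25 and keeps 20 − 11.25 = 8.75.
Round 2 (Bob proposes): Alice can get 8.75 next round, worth 0.45 × 8.75 = 3.9375 now; Bob offers that and keeps 16.0625.
Round 1 (Alice proposes): Bob can get 16.0625 next round, worth 0.75 × 16.0625 = 12.046875 now, so Alice offers 12.046875, keeping 7.953125.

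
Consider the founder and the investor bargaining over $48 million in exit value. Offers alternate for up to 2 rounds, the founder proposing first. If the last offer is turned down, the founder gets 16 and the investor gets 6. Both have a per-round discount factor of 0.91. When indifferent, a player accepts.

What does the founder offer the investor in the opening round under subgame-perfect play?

29.12

Work backward from the last round.
Round 2 (the investor proposes): the founder gets 16 if talks fail, so the investor offers 16 and keeps 32.
Round 1 (the founder proposes): the investor can get 32 next round, worth 0.91 × 32 = 29.12 now. The founder offers 29.12 and keeps 48 − 29.12 = 18.88.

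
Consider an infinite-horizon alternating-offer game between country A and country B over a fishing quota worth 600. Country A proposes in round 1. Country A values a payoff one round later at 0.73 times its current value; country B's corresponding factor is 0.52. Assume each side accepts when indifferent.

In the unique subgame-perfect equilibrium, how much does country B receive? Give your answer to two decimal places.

In a stationary SPE each proposer offers the other exactly their discounted continuation value.
If country A keeps x when proposing and country B keeps y when proposing, then x = 600 − 0.52y and y = 600 − 0.73x.
Solving: x = 600(1 − 0.52) / (1 − 0.73·0.52) = 288 / 0.6204 ≈ 464.2166.
Country B gets 600 − 464.2166 ≈ 135.7834.

135.78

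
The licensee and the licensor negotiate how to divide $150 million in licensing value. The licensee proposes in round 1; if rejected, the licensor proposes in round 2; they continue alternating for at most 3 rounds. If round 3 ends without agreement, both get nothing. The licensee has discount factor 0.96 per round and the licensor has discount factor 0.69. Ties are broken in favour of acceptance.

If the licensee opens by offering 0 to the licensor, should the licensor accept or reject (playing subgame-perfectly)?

Work out the licensor's continuation value if the offer is rejected.
Round 3 (the licensee proposes): the licensor will accept anything ≥ 0, so the licensee offers 0 and keeps 150.
Round 2 (the licensor proposes): the licensee can get 150 next round, worth 0.96 × 150 = 144 now; the licensor offers that and keeps 6.
So by rejecting in round 1, the licensor gets 6 next round, worth 0.69 × 6 = 4.14 now.
Offer 0 < 4.14, so the licensor rejects.

Reject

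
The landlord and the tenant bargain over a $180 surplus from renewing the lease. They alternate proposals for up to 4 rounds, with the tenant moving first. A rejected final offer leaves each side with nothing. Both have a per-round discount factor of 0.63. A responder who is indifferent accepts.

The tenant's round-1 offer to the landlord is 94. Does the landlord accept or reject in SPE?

Round 4 (the landlord proposes): rejection yields 0 for the tenant; the landlord offers 0 and keeps 180.
Round 3 (the tenant proposes): the landlord can get 180 next round, worth 0.63 × 180 = 113.4 now, so the tenant offers 113.4, keeping 66.6.
Round 2 (the landlord proposes): the tenant can get 66.6 next round, worth 0.63 × 66.6 = 41.958 now, so the landlord offers 41.958, keeping 138.042.
So by rejecting in round 1, the landlord gets 138.042 next round, worth 0.63 × 138.042 = 86.96646 now.
Offer 94 ≥ 86.96646, so the landlord accepts.

Accept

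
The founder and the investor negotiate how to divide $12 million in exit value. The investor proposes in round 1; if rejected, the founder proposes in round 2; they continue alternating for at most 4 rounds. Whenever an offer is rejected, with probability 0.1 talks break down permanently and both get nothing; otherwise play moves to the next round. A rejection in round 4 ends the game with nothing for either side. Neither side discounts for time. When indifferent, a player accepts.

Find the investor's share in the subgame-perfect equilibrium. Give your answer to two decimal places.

By backward induction:
Round 4 (the founder proposes): rejection yields 0 for the investor; the founder offers 0 and keeps 12.
Round 3 (the investor proposes): rejecting gives the founder an expected 0.9 × 12 = 10.8; the investor offers that and keeps 1.2.
Round 2 (the founder proposes): rejecting gives the investor an expected 0.9 × 1.2 = 1.08; the founder offers that and keeps 10.92.
Round 1 (the investor proposes): rejecting gives the founder an expected 0.9 × 10.92 = 9.828, so the investor offers 9.828, keeping 2.172.

2.17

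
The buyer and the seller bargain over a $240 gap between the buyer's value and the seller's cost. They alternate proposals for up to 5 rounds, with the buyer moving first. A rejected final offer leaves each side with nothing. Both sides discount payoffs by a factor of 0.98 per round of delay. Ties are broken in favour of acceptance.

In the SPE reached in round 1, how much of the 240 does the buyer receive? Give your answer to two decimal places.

Round 5 (the buyer proposes): rejection yields 0 for the seller; the buyer offers 0 and keeps 240.
Round 4 (the seller proposes): the buyer can get 240 next round, worth 0.98 × 240 = 235.2 now. The seller offers 235.2 and keeps 240 − 235.2 = 4.8.
Round 3 (the buyer proposes): the seller can get 4.8 next round, worth 0.98 × 4.8 = 4.704 now; the buyer offers that and keeps 235.296.
Round 2 (the seller proposes): the buyer can get 235.296 next round, worth 0.98 × 235.296 = 230.59008 now. The seller offers 230.59008 and keeps 240 − 230.59008 = 9.40992.
Round 1 (the buyer proposes): the seller can get 9.40992 next round, worth 0.98 × 9.40992 = 9.2217216 now. The buyer offers 9.2217216 and keeps 240 − 9.2217216 = 230.7782784.

230.78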